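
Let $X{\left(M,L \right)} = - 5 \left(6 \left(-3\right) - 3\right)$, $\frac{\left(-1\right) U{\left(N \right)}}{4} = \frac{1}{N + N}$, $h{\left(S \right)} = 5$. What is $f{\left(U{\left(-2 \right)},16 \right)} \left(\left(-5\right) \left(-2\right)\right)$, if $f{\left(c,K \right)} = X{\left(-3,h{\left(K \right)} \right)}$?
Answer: $1050$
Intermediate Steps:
$U{\left(N \right)} = - \frac{2}{N}$ ($U{\left(N \right)} = - \frac{4}{N + N} = - \frac{4}{2 N} = - 4 \frac{1}{2 N} = - \frac{2}{N}$)
$X{\left(M,L \right)} = 105$ ($X{\left(M,L \right)} = - 5 \left(-18 - 3\right) = \left(-5\right) \left(-21\right) = 105$)
$f{\left(c,K \right)} = 105$
$f{\left(U{\left(-2 \right)},16 \right)} \left(\left(-5\right) \left(-2\right)\right) = 105 \left(\left(-5\right) \left(-2\right)\right) = 105 \cdot 10 = 1050$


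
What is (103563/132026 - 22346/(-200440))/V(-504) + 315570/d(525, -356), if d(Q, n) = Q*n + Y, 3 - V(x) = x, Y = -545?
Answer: -211476178054866749/125746435681659780 ≈ -1.6818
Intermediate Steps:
V(x) = 3 - x
d(Q, n) = -545 + Q*n (d(Q, n) = Q*n - 545 = -545 + Q*n)
(103563/132026 - 22346/(-200440))/V(-504) + 315570/d(525, -356) = (103563/132026 - 22346/(-200440))/(3 - 1*(-504)) + 315570/(-545 + 525*(-356)) = (103563*(1/132026) - 22346*(-1/200440))/(3 + 504) + 315570/(-545 - 186900) = (103563/132026 + 11173/100220)/507 + 315570/(-187445) = (5927105179/6615822860)*(1/507) + 315570*(-1/187445) = 5927105179/3354222190020 - 63114/37489 = -211476178054866749/125746435681659780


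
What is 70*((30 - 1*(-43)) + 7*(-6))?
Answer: 2170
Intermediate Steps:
70*((30 - 1*(-43)) + 7*(-6)) = 70*((30 + 43) - 42) = 70*(73 - 42) = 70*31 = 2170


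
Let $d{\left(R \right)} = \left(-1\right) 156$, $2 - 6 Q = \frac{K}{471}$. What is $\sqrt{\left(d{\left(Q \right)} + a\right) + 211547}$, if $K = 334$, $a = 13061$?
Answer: $2 \sqrt{56113} \approx 473.76$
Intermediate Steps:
$Q = \frac{304}{1413}$ ($Q = \frac{1}{3} - \frac{334 \cdot \frac{1}{471}}{6} = \frac{1}{3} - \frac{167}{1413} = \frac{304}{1413} \approx 0.21515$)
$d{\left(R \right)} = -156$
$\sqrt{\left(d{\left(Q \right)} + a\right) + 211547} = \sqrt{\left(-156 + 13061\right) + 211547} = \sqrt{12905 + 211547} = \sqrt{224452} = 2 \sqrt{56113}$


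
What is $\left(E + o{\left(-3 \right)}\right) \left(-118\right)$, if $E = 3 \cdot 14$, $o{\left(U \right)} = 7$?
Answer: $-5782$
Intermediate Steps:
$E = 42$
$\left(E + o{\left(-3 \right)}\right) \left(-118\right) = \left(42 + 7\right) \left(-118\right) = 49 \left(-118\right) = -5782$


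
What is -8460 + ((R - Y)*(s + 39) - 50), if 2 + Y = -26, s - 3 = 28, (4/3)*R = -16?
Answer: -7390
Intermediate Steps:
R = -12 (R = (3/4)*(-16) = -12)
s = 31 (s = 3 + 28 = 31)
Y = -28 (Y = -2 - 26 = -28)
-8460 + ((R - Y)*(s + 39) - 50) = -8460 + ((-12 - 1*(-28))*(31 + 39) - 50) = -8460 + ((-12 + 28)*70 - 50) = -8460 + (16*70 - 50) = -8460 + (1120 - 50) = -8460 + 1070 = -7390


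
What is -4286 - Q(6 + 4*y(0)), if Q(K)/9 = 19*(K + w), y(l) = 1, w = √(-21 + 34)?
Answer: -5996 - 171*√13 ≈ -6612.5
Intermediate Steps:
w = √13 ≈ 3.6056
Q(K) = 171*K + 171*√13 (Q(K) = 9*(19*(K + √13)) = 9*(19*K + 19*√13) = 171*K + 171*√13)
-4286 - Q(6 + 4*y(0)) = -4286 - (171*(6 + 4*1) + 171*√13) = -4286 - (171*(6 + 4) + 171*√13) = -4286 - (171*10 + 171*√13) = -4286 - (1710 + 171*√13) = -4286 + (-1710 - 171*√13) = -5996 - 171*√13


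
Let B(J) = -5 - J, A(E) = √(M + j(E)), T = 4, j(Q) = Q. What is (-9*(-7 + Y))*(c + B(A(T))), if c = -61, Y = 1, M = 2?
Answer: -3564 - 54*√6 ≈ -3696.3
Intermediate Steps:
A(E) = √(2 + E)
(-9*(-7 + Y))*(c + B(A(T))) = (-9*(-7 + 1))*(-61 + (-5 - √(2 + 4))) = (-9*(-6))*(-61 + (-5 - √6)) = 54*(-66 - √6) = -3564 - 54*√6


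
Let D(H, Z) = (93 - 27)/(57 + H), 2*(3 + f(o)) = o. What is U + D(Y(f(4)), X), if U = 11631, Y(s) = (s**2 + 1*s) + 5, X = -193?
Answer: 360594/31 ≈ 11632.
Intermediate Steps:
f(o) = -3 + o/2
Y(s) = 5 + s + s**2 (Y(s) = (s**2 + s) + 5 = (s + s**2) + 5 = 5 + s + s**2)
D(H, Z) = 66/(57 + H)
U + D(Y(f(4)), X) = 11631 + 66/(57 + (5 + (-3 + (1/2)*4) + (-3 + (1/2)*4)**2)) = 11631 + 66/(57 + (5 + (-3 + 2) + (-3 + 2)**2)) = 11631 + 66/(57 + (5 - 1 + (-1)**2)) = 11631 + 66/(57 + (5 - 1 + 1)) = 11631 + 66/(57 + 5) = 11631 + 66/62 = 11631 + 66*(1/62) = 11631 + 33/31 = 360594/31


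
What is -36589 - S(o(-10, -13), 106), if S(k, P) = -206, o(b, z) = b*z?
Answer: -36383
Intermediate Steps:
-36589 - S(o(-10, -13), 106) = -36589 - 1*(-206) = -36589 + 206 = -36383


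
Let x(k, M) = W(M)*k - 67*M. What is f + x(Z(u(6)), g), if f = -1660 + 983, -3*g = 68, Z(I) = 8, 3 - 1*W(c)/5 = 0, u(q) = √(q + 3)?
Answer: 2885/3 ≈ 961.67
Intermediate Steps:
u(q) = √(3 + q)
W(c) = 15 (W(c) = 15 - 5*0 = 15 + 0 = 15)
g = -68/3 (g = -⅓*68 = -68/3 ≈ -22.667)
x(k, M) = -67*M + 15*k (x(k, M) = 15*k - 67*M = -67*M + 15*k)
f = -677
f + x(Z(u(6)), g) = -677 + (-67*(-68/3) + 15*8) = -677 + (4556/3 + 120) = -677 + 4916/3 = 2885/3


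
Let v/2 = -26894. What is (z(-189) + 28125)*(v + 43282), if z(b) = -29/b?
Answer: -18615420308/63 ≈ -2.9548e+8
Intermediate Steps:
v = -53788 (v = 2*(-26894) = -53788)
(z(-189) + 28125)*(v + 43282) = (-29/(-189) + 28125)*(-53788 + 43282) = (-29*(-1/189) + 28125)*(-10506) = (29/189 + 28125)*(-10506) = (5315654/189)*(-10506) = -18615420308/63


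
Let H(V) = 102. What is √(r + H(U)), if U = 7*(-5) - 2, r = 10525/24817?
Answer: √63081314803/24817 ≈ 10.120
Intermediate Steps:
r = 10525/24817 (r = 10525*(1/24817) = 10525/24817 ≈ 0.42410)
U = -37 (U = -35 - 2 = -37)
√(r + H(U)) = √(10525/24817 + 102) = √(2541859/24817) = √63081314803/24817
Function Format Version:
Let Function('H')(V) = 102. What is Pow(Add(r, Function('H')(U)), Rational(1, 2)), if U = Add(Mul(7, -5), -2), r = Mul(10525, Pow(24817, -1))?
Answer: Mul(Rational(1, 24817), Pow(63081314803, Rational(1, 2))) ≈ 10.120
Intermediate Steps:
r = Rational(10525, 24817) (r = Mul(10525, Rational(1, 24817)) = Rational(10525, 24817) ≈ 0.42410)
U = -37 (U = Add(-35, -2) = -37)
Pow(Add(r, Function('H')(U)), Rational(1, 2)) = Pow(Add(Rational(10525, 24817), 102), Rational(1, 2)) = Pow(Rational(2541859, 24817), Rational(1, 2)) = Mul(Rational(1, 24817), Pow(63081314803, Rational(1, 2)))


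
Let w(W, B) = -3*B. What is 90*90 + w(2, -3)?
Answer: 8109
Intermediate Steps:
w(W, B) = -3*B
90*90 + w(2, -3) = 90*90 - 3*(-3) = 8100 + 9 = 8109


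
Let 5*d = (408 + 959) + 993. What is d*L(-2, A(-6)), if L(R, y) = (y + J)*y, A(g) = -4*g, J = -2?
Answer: 249216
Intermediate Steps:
L(R, y) = y*(-2 + y) (L(R, y) = (y - 2)*y = (-2 + y)*y = y*(-2 + y))
d = 472 (d = ((408 + 959) + 993)/5 = (1367 + 993)/5 = (⅕)*2360 = 472)
d*L(-2, A(-6)) = 472*((-4*(-6))*(-2 - 4*(-6))) = 472*(24*(-2 + 24)) = 472*(24*22) = 472*528 = 249216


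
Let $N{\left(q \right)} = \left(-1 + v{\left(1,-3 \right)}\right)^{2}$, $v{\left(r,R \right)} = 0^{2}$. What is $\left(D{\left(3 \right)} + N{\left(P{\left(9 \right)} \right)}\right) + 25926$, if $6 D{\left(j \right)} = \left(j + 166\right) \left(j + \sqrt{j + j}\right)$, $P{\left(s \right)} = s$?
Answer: $\frac{52023}{2} + \frac{169 \sqrt{6}}{6} \approx 26081.0$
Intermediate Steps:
$v{\left(r,R \right)} = 0$
$D{\left(j \right)} = \frac{\left(166 + j\right) \left(j + \sqrt{2} \sqrt{j}\right)}{6}$ ($D{\left(j \right)} = \frac{\left(j + 166\right) \left(j + \sqrt{j + j}\right)}{6} = \frac{\left(166 + j\right) \left(j + \sqrt{2 j}\right)}{6} = \frac{\left(166 + j\right) \left(j + \sqrt{2} \sqrt{j}\right)}{6}$)
$N{\left(q \right)} = 1$ ($N{\left(q \right)} = \left(-1 + 0\right)^{2} = \left(-1\right)^{2} = 1$)
$\left(D{\left(3 \right)} + N{\left(P{\left(9 \right)} \right)}\right) + 25926 = \left(\left(\frac{3^{2}}{6} + \frac{83}{3} \cdot 3 + \frac{\sqrt{2} \cdot 3^{\frac{3}{2}}}{6} + \frac{83 \sqrt{2} \sqrt{3}}{3}\right) + 1\right) + 25926 = \left(\left(\frac{1}{6} \cdot 9 + 83 + \frac{\sqrt{2} \cdot 3 \sqrt{3}}{6} + \frac{83 \sqrt{6}}{3}\right) + 1\right) + 25926 = \left(\left(\frac{3}{2} + 83 + \frac{\sqrt{6}}{2} + \frac{83 \sqrt{6}}{3}\right) + 1\right) + 25926 = \left(\left(\frac{169}{2} + \frac{169 \sqrt{6}}{6}\right) + 1\right) + 25926 = \left(\frac{171}{2} + \frac{169 \sqrt{6}}{6}\right) + 25926 = \frac{52023}{2} + \frac{169 \sqrt{6}}{6}$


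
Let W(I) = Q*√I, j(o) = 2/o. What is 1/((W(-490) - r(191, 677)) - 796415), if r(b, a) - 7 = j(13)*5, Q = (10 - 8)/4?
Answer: -269190896/214389758885437 - 1183*I*√10/214389758885437 ≈ -1.2556e-6 - 1.7449e-11*I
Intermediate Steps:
Q = ½ (Q = (¼)*2 = ½ ≈ 0.50000)
W(I) = √I/2
r(b, a) = 101/13 (r(b, a) = 7 + (2/13)*5 = 7 + 10/13 = 101/13)
1/((W(-490) - r(191, 677)) - 796415) = 1/((√(-490)/2 - 1*101/13) - 796415) = 1/(((7*I*√10)/2 - 101/13) - 796415) = 1/((7*I*√10/2 - 101/13) - 796415) = 1/((-101/13 + 7*I*√10/2) - 796415) = 1/(-10353496/13 + 7*I*√10/2)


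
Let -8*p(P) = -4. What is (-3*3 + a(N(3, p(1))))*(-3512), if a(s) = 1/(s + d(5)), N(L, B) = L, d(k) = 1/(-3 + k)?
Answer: 214232/7 ≈ 30605.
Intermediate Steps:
p(P) = 1/2 (p(P) = -1/8*(-4) = 1/2)
a(s) = 1/(1/2 + s) (a(s) = 1/(s + 1/(-3 + 5)) = 1/(s + 1/2) = 1/(1/2 + s))
(-3*3 + a(N(3, p(1))))*(-3512) = (-3*3 + 2/(1 + 2*3))*(-3512) = (-9 + 2/(1 + 6))*(-3512) = (-9 + 2/7)*(-3512) = -61/7*(-3512) = 214232/7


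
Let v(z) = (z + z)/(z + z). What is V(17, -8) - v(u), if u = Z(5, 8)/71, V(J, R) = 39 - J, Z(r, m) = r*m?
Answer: 21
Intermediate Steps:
Z(r, m) = m*r
u = 40/71 (u = (8*5)/71 = 40*(1/71) = 40/71 ≈ 0.56338)
v(z) = 1 (v(z) = (2*z)/((2*z)) = (2*z)*(1/(2*z)) = 1)
V(17, -8) - v(u) = (39 - 1*17) - 1*1 = (39 - 17) - 1 = 22 - 1 = 21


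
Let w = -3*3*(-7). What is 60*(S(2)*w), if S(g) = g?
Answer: 7560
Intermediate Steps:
w = 63 (w = -9*(-7) = 63)
60*(S(2)*w) = 60*(2*63) = 60*126 = 7560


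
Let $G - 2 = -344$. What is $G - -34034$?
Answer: $33692$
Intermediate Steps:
$G = -342$ ($G = 2 - 344 = -342$)
$G - -34034 = -342 - -34034 = -342 + 34034 = 33692$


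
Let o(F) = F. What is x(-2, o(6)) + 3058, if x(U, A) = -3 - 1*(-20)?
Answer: 3075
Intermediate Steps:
x(U, A) = 17 (x(U, A) = -3 + 20 = 17)
x(-2, o(6)) + 3058 = 17 + 3058 = 3075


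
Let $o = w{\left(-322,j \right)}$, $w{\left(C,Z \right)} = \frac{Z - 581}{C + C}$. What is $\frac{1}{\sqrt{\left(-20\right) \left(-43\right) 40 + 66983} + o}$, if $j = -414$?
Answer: $- \frac{640780}{42046189863} + \frac{414736 \sqrt{101383}}{42046189863} \approx 0.0031255$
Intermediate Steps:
$w{\left(C,Z \right)} = \frac{-581 + Z}{2 C}$
$o = \frac{995}{644}$ ($o = \frac{-581 - 414}{2 \left(-322\right)} = \frac{1}{2} \left(- \frac{1}{322}\right) \left(-995\right) = \frac{995}{644} \approx 1.545$)
$\frac{1}{\sqrt{\left(-20\right) \left(-43\right) 40 + 66983} + o} = \frac{1}{\sqrt{\left(-20\right) \left(-43\right) 40 + 66983} + \frac{995}{644}} = \frac{1}{\sqrt{860 \cdot 40 + 66983} + \frac{995}{644}} = \frac{1}{\sqrt{34400 + 66983} + \frac{995}{644}} = \frac{1}{\sqrt{101383} + \frac{995}{644}} = \frac{1}{\frac{995}{644} + \sqrt{101383}}$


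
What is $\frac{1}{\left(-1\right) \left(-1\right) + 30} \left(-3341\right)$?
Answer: $- \frac{3341}{31} \approx -107.77$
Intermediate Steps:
$\frac{1}{\left(-1\right) \left(-1\right) + 30} \left(-3341\right) = \frac{1}{1 + 30} \left(-3341\right) = \frac{1}{31} \left(-3341\right) = - \frac{3341}{31}$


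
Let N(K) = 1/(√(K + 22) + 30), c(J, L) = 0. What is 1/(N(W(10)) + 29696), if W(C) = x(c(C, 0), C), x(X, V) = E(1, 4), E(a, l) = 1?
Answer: 26043422/773386350593 + √23/773386350593 ≈ 3.3675e-5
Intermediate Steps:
x(X, V) = 1
W(C) = 1
N(K) = 1/(30 + √(22 + K)) (N(K) = 1/(√(22 + K) + 30) = 1/(30 + √(22 + K)))
1/(N(W(10)) + 29696) = 1/(1/(30 + √(22 + 1)) + 29696) = 1/(1/(30 + √23) + 29696) = 1/(29696 + 1/(30 + √23))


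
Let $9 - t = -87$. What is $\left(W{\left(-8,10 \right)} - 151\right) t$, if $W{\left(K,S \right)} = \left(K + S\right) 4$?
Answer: $-13728$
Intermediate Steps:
$t = 96$ ($t = 9 - -87 = 9 + 87 = 96$)
$W{\left(K,S \right)} = 4 K + 4 S$
$\left(W{\left(-8,10 \right)} - 151\right) t = \left(\left(4 \left(-8\right) + 4 \cdot 10\right) - 151\right) 96 = \left(\left(-32 + 40\right) - 151\right) 96 = \left(8 - 151\right) 96 = \left(-143\right) 96 = -13728$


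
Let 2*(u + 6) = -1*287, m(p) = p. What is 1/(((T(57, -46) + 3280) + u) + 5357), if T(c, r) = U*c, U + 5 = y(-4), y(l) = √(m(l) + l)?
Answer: 32810/269227993 - 456*I*√2/269227993 ≈ 0.00012187 - 2.3953e-6*I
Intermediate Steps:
y(l) = √2*√l (y(l) = √(l + l) = √(2*l) = √2*√l)
U = -5 + 2*I*√2 (U = -5 + √2*√(-4) = -5 + √2*(2*I) = -5 + 2*I*√2 ≈ -5.0 + 2.8284*I)
u = -299/2 (u = -6 + (-1*287)/2 = -6 + (½)*(-287) = -6 - 287/2 = -299/2 ≈ -149.50)
T(c, r) = c*(-5 + 2*I*√2) (T(c, r) = (-5 + 2*I*√2)*c = c*(-5 + 2*I*√2))
1/(((T(57, -46) + 3280) + u) + 5357) = 1/(((57*(-5 + 2*I*√2) + 3280) - 299/2) + 5357) = 1/((((-285 + 114*I*√2) + 3280) - 299/2) + 5357) = 1/(((2995 + 114*I*√2) - 299/2) + 5357) = 1/((5691/2 + 114*I*√2) + 5357) = 1/(16405/2 + 114*I*√2)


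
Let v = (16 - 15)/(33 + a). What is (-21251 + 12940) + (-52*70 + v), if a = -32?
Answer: -11950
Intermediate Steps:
v = 1 (v = (16 - 15)/(33 - 32) = 1/1 = 1*1 = 1)
(-21251 + 12940) + (-52*70 + v) = (-21251 + 12940) + (-52*70 + 1) = -8311 + (-3640 + 1) = -8311 - 3639 = -11950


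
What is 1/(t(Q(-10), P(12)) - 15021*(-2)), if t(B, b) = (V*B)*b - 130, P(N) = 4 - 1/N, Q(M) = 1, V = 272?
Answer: 3/92932 ≈ 3.2282e-5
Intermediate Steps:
t(B, b) = -130 + 272*B*b (t(B, b) = (272*B)*b - 130 = 272*B*b - 130 = -130 + 272*B*b)
1/(t(Q(-10), P(12)) - 15021*(-2)) = 1/((-130 + 272*1*(4 - 1/12)) - 15021*(-2)) = 1/((-130 + 272*1*(4 - 1*1/12)) + 30042) = 1/((-130 + 272*1*(4 - 1/12)) + 30042) = 1/((-130 + 272*1*(47/12)) + 30042) = 1/((-130 + 3196/3) + 30042) = 1/(2806/3 + 30042) = 1/(92932/3) = 3/92932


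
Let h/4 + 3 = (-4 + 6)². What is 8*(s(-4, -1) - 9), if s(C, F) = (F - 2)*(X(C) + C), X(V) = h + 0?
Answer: -72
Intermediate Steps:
h = 4 (h = -12 + 4*(-4 + 6)² = -12 + 4*2² = -12 + 4*4 = -12 + 16 = 4)
X(V) = 4 (X(V) = 4 + 0 = 4)
s(C, F) = (-2 + F)*(4 + C) (s(C, F) = (F - 2)*(4 + C) = (-2 + F)*(4 + C))
8*(s(-4, -1) - 9) = 8*((-8 - 2*(-4) + 4*(-1) - 4*(-1)) - 9) = 8*((-8 + 8 - 4 + 4) - 9) = 8*(0 - 9) = 8*(-9) = -72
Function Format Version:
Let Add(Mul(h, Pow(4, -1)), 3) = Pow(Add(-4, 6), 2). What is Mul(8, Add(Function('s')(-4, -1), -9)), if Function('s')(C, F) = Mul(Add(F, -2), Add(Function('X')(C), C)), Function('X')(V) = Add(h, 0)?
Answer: -72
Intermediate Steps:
h = 4 (h = Add(-12, Mul(4, Pow(Add(-4, 6), 2))) = Add(-12, Mul(4, Pow(2, 2))) = Add(-12, Mul(4, 4)) = Add(-12, 16) = 4)
Function('X')(V) = 4 (Function('X')(V) = Add(4, 0) = 4)
Function('s')(C, F) = Mul(Add(-2, F), Add(4, C)) (Function('s')(C, F) = Mul(Add(F, -2), Add(4, C)) = Mul(Add(-2, F), Add(4, C)))
Mul(8, Add(Function('s')(-4, -1), -9)) = Mul(8, Add(Add(-8, Mul(-2, -4), Mul(4, -1), Mul(-4, -1)), -9)) = Mul(8, Add(Add(-8, 8, -4, 4), -9)) = Mul(8, Add(0, -9)) = Mul(8, -9) = -72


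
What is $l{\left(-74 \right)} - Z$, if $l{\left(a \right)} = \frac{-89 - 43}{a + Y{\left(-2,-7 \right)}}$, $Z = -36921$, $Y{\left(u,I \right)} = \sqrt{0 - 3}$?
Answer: $\frac{202299927}{5479} + \frac{132 i \sqrt{3}}{5479} \approx 36923.0 + 0.041729 i$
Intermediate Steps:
$Y{\left(u,I \right)} = i \sqrt{3}$ ($Y{\left(u,I \right)} = \sqrt{-3} = i \sqrt{3}$)
$l{\left(a \right)} = - \frac{132}{a + i \sqrt{3}}$ ($l{\left(a \right)} = \frac{-89 - 43}{a + i \sqrt{3}} = - \frac{132}{a + i \sqrt{3}}$)
$l{\left(-74 \right)} - Z = - \frac{132}{-74 + i \sqrt{3}} - -36921 = - \frac{132}{-74 + i \sqrt{3}} + 36921 = 36921 - \frac{132}{-74 + i \sqrt{3}}$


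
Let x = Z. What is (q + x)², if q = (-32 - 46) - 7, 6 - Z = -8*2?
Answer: 3969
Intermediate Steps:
Z = 22 (Z = 6 - (-8)*2 = 6 - 1*(-16) = 6 + 16 = 22)
x = 22
q = -85 (q = -78 - 7 = -85)
(q + x)² = (-85 + 22)² = (-63)² = 3969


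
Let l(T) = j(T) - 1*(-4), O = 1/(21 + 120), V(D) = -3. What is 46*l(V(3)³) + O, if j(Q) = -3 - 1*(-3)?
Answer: 25945/141 ≈ 184.01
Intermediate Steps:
j(Q) = 0 (j(Q) = -3 + 3 = 0)
O = 1/141 ≈ 0.0070922
l(T) = 4 (l(T) = 0 - 1*(-4) = 0 + 4 = 4)
46*l(V(3)³) + O = 46*4 + 1/141 = 184 + 1/141 = 25945/141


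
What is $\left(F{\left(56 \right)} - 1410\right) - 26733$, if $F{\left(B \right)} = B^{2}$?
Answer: $-25007$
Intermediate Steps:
$\left(F{\left(56 \right)} - 1410\right) - 26733 = \left(56^{2} - 1410\right) - 26733 = \left(3136 - 1410\right) - 26733 = 1726 - 26733 = -25007$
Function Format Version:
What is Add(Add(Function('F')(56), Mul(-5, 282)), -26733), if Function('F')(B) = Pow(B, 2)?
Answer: -25007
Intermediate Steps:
Add(Add(Function('F')(56), Mul(-5, 282)), -26733) = Add(Add(Pow(56, 2), Mul(-5, 282)), -26733) = Add(Add(3136, -1410), -26733) = Add(1726, -26733) = -25007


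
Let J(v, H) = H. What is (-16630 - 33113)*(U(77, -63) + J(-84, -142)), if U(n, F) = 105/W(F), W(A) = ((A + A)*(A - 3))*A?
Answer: 19580066267/2772 ≈ 7.0635e+6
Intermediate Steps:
W(A) = 2*A**2*(-3 + A) (W(A) = ((2*A)*(-3 + A))*A = (2*A*(-3 + A))*A = 2*A**2*(-3 + A))
U(n, F) = 105/(2*F**2*(-3 + F)) (U(n, F) = 105/((2*F**2*(-3 + F))) = 105*(1/(2*F**2*(-3 + F))) = 105/(2*F**2*(-3 + F)))
(-16630 - 33113)*(U(77, -63) + J(-84, -142)) = (-16630 - 33113)*((105/2)/((-63)**2*(-3 - 63)) - 142) = -49743*((105/2)*(1/3969)/(-66) - 142) = -49743*((105/2)*(1/3969)*(-1/66) - 142) = -49743*(-5/24948 - 142) = -49743*(-3542621/24948) = 19580066267/2772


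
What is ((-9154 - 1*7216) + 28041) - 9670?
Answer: 2001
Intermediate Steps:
((-9154 - 1*7216) + 28041) - 9670 = ((-9154 - 7216) + 28041) - 9670 = (-16370 + 28041) - 9670 = 11671 - 9670 = 2001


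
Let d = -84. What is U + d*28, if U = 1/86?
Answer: -202271/86 ≈ -2352.0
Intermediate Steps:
U = 1/86 ≈ 0.011628
U + d*28 = 1/86 - 84*28 = 1/86 - 2352 = -202271/86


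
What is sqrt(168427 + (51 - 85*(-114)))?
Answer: 2*sqrt(44542) ≈ 422.10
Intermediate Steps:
sqrt(168427 + (51 - 85*(-114))) = sqrt(168427 + (51 + 9690)) = sqrt(168427 + 9741) = sqrt(178168) = 2*sqrt(44542)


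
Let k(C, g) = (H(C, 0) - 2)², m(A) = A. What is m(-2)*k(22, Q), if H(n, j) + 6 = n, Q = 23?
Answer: -392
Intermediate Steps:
H(n, j) = -6 + n
k(C, g) = (-8 + C)² (k(C, g) = ((-6 + C) - 2)² = (-8 + C)²)
m(-2)*k(22, Q) = -2*(-8 + 22)² = -2*14² = -2*196 = -392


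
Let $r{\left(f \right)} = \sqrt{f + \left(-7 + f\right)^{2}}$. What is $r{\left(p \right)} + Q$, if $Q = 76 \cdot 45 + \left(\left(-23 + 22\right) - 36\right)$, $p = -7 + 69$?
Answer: $3383 + 21 \sqrt{7} \approx 3438.6$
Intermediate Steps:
$p = 62$
$Q = 3383$ ($Q = 3420 - 37 = 3383$)
$r{\left(p \right)} + Q = \sqrt{62 + \left(-7 + 62\right)^{2}} + 3383 = \sqrt{62 + 55^{2}} + 3383 = \sqrt{62 + 3025} + 3383 = \sqrt{3087} + 3383 = 21 \sqrt{7} + 3383 = 3383 + 21 \sqrt{7}$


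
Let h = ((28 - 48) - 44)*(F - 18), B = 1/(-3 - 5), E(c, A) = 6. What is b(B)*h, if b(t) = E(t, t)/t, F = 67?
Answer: 150528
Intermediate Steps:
B = -⅛ (B = 1/(-8) = -⅛ ≈ -0.12500)
b(t) = 6/t
h = -3136 (h = ((28 - 48) - 44)*(67 - 18) = (-20 - 44)*49 = -64*49 = -3136)
b(B)*h = (6/(-⅛))*(-3136) = (6*(-8))*(-3136) = -48*(-3136) = 150528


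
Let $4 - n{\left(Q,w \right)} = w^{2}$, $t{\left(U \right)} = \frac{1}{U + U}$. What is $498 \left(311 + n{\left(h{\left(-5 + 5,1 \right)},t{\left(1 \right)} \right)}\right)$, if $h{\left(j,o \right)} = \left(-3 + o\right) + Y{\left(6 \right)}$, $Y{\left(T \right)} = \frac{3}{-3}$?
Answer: $\frac{313491}{2} \approx 1.5675 \cdot 10^{5}$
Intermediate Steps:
$Y{\left(T \right)} = -1$ ($Y{\left(T \right)} = 3 \left(- \frac{1}{3}\right) = -1$)
$t{\left(U \right)} = \frac{1}{2 U}$
$h{\left(j,o \right)} = -4 + o$ ($h{\left(j,o \right)} = \left(-3 + o\right) - 1 = -4 + o$)
$n{\left(Q,w \right)} = 4 - w^{2}$
$498 \left(311 + n{\left(h{\left(-5 + 5,1 \right)},t{\left(1 \right)} \right)}\right) = 498 \left(311 + \left(4 - \left(\frac{1}{2 \cdot 1}\right)^{2}\right)\right) = 498 \left(311 + \left(4 - \left(\frac{1}{2} \cdot 1\right)^{2}\right)\right) = 498 \left(311 + \left(4 - \left(\frac{1}{2}\right)^{2}\right)\right) = 498 \left(311 + \left(4 - \frac{1}{4}\right)\right) = 498 \left(311 + \frac{15}{4}\right) = 498 \cdot \frac{1259}{4} = \frac{313491}{2}$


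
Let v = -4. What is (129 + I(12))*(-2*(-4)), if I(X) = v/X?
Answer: 3088/3 ≈ 1029.3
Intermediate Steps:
I(X) = -4/X
(129 + I(12))*(-2*(-4)) = (129 - 4/12)*(-2*(-4)) = (129 - 4*1/12)*8 = (129 - 1/3)*8 = (386/3)*8 = 3088/3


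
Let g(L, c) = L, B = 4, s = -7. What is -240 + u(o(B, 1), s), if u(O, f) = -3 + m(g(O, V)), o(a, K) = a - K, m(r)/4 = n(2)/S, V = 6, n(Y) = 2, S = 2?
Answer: -239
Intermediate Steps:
m(r) = 4 (m(r) = 4*(2/2) = 4*(2*(½)) = 4*1 = 4)
u(O, f) = 1 (u(O, f) = -3 + 4 = 1)
-240 + u(o(B, 1), s) = -240 + 1 = -239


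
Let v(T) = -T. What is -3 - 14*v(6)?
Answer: 81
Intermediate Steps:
-3 - 14*v(6) = -3 - (-14)*6 = -3 - 14*(-6) = -3 + 84 = 81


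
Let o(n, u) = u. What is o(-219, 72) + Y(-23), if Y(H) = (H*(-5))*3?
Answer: 417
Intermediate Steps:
Y(H) = -15*H (Y(H) = -5*H*3 = -15*H)
o(-219, 72) + Y(-23) = 72 - 15*(-23) = 72 + 345 = 417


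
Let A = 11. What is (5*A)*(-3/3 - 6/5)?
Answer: -121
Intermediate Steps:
(5*A)*(-3/3 - 6/5) = (5*11)*(-3/3 - 6/5) = 55*(-3*⅓ - 6*⅕) = 55*(-1 - 6/5) = 55*(-11/5) = -121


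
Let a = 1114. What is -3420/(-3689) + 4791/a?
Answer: 21483879/4109546 ≈ 5.2278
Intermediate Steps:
-3420/(-3689) + 4791/a = -3420/(-3689) + 4791/1114 = -3420*(-1/3689) + 4791*(1/1114) = 3420/3689 + 4791/1114 = 21483879/4109546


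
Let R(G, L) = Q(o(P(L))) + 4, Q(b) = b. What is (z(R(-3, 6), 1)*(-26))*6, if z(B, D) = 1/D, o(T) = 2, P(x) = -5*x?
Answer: -156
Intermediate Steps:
R(G, L) = 6 (R(G, L) = 2 + 4 = 6)
(z(R(-3, 6), 1)*(-26))*6 = (-26/1)*6 = (1*(-26))*6 = -26*6 = -156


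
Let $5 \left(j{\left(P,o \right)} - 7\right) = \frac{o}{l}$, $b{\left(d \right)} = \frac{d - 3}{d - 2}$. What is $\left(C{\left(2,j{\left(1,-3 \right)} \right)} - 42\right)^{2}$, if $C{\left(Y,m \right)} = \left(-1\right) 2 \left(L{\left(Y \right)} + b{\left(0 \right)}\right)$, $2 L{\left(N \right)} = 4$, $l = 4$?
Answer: $2401$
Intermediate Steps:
$b{\left(d \right)} = \frac{-3 + d}{-2 + d}$
$L{\left(N \right)} = 2$ ($L{\left(N \right)} = \frac{1}{2} \cdot 4 = 2$)
$j{\left(P,o \right)} = 7 + \frac{o}{20}$ ($j{\left(P,o \right)} = 7 + \frac{o \frac{1}{4}}{5} = 7 + \frac{\frac{1}{4} o}{5} = 7 + \frac{o}{20}$)
$C{\left(Y,m \right)} = -7$ ($C{\left(Y,m \right)} = \left(-1\right) 2 \left(2 + \frac{-3 + 0}{-2 + 0}\right) = - 2 \left(2 + \frac{1}{-2} \left(-3\right)\right) = - 2 \left(2 - - \frac{3}{2}\right) = - 2 \left(2 + \frac{3}{2}\right) = \left(-2\right) \frac{7}{2} = -7$)
$\left(C{\left(2,j{\left(1,-3 \right)} \right)} - 42\right)^{2} = \left(-7 - 42\right)^{2} = \left(-49\right)^{2} = 2401$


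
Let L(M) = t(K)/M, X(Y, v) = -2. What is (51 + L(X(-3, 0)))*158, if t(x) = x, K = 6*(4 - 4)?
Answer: 8058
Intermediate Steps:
K = 0 (K = 6*0 = 0)
L(M) = 0 (L(M) = 0/M = 0)
(51 + L(X(-3, 0)))*158 = (51 + 0)*158 = 51*158 = 8058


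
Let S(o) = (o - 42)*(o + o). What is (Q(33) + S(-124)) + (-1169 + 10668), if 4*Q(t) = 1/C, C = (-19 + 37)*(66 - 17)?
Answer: 178753177/3528 ≈ 50667.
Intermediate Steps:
S(o) = 2*o*(-42 + o) (S(o) = (-42 + o)*(2*o) = 2*o*(-42 + o))
C = 882 (C = 18*49 = 882)
Q(t) = 1/3528 (Q(t) = (1/4)/882 = (1/4)*(1/882) = 1/3528)
(Q(33) + S(-124)) + (-1169 + 10668) = (1/3528 + 2*(-124)*(-42 - 124)) + (-1169 + 10668) = (1/3528 + 2*(-124)*(-166)) + 9499 = (1/3528 + 41168) + 9499 = 145240705/3528 + 9499 = 178753177/3528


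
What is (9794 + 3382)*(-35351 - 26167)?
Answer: -810561168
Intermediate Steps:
(9794 + 3382)*(-35351 - 26167) = 13176*(-61518) = -810561168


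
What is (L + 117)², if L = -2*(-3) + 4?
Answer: 16129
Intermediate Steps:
L = 10 (L = 6 + 4 = 10)
(L + 117)² = (10 + 117)² = 127² = 16129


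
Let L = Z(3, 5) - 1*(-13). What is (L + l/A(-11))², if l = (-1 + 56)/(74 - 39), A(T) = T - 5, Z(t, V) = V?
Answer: 4020025/12544 ≈ 320.47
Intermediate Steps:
A(T) = -5 + T
l = 11/7 (l = 55/35 = 55*(1/35) = 11/7 ≈ 1.5714)
L = 18 (L = 5 - 1*(-13) = 5 + 13 = 18)
(L + l/A(-11))² = (18 + 11/(7*(-5 - 11)))² = (18 + (11/7)/(-16))² = (18 + (11/7)*(-1/16))² = (18 - 11/112)² = (2005/112)² = 4020025/12544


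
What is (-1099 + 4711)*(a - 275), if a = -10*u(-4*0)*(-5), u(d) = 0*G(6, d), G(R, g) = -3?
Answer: -993300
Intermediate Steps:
u(d) = 0 (u(d) = 0*(-3) = 0)
a = 0 (a = -10*0*(-5) = 0*(-5) = 0)
(-1099 + 4711)*(a - 275) = (-1099 + 4711)*(0 - 275) = 3612*(-275) = -993300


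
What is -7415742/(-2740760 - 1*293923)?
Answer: 2471914/1011561 ≈ 2.4437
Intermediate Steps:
-7415742/(-2740760 - 1*293923) = -7415742/(-2740760 - 293923) = -7415742/(-3034683) = -7415742*(-1/3034683) = 2471914/1011561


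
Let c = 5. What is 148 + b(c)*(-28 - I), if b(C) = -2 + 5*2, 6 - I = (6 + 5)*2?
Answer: 52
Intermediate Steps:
I = -16 (I = 6 - (6 + 5)*2 = 6 - 11*2 = 6 - 1*22 = 6 - 22 = -16)
b(C) = 8 (b(C) = -2 + 10 = 8)
148 + b(c)*(-28 - I) = 148 + 8*(-28 - 1*(-16)) = 148 + 8*(-28 + 16) = 148 + 8*(-12) = 148 - 96 = 52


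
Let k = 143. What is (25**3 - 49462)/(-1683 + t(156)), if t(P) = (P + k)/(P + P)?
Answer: 812088/40369 ≈ 20.117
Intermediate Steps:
t(P) = (143 + P)/(2*P) (t(P) = (P + 143)/(P + P) = (143 + P)/((2*P)) = (143 + P)*(1/(2*P)) = (143 + P)/(2*P))
(25**3 - 49462)/(-1683 + t(156)) = (25**3 - 49462)/(-1683 + (1/2)*(143 + 156)/156) = (15625 - 49462)/(-1683 + (1/2)*(1/156)*299) = -33837/(-1683 + 23/24) = -33837/(-40369/24) = -33837*(-24/40369) = 812088/40369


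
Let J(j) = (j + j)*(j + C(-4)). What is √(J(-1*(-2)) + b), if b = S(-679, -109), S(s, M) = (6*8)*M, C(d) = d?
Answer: 2*I*√1310 ≈ 72.388*I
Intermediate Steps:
J(j) = 2*j*(-4 + j) (J(j) = (j + j)*(j - 4) = (2*j)*(-4 + j) = 2*j*(-4 + j))
S(s, M) = 48*M
b = -5232 (b = 48*(-109) = -5232)
√(J(-1*(-2)) + b) = √(2*(-1*(-2))*(-4 - 1*(-2)) - 5232) = √(2*2*(-4 + 2) - 5232) = √(2*2*(-2) - 5232) = √(-8 - 5232) = √(-5240) = 2*I*√1310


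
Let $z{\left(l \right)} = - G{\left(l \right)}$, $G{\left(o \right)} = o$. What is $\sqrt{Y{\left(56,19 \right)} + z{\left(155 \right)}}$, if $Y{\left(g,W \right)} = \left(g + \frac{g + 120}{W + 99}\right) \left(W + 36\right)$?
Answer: $\frac{\sqrt{10467485}}{59} \approx 54.836$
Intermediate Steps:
$z{\left(l \right)} = - l$
$Y{\left(g,W \right)} = \left(36 + W\right) \left(g + \frac{120 + g}{99 + W}\right)$ ($Y{\left(g,W \right)} = \left(g + \frac{120 + g}{99 + W}\right) \left(36 + W\right) = \left(36 + W\right) \left(g + \frac{120 + g}{99 + W}\right)$)
$\sqrt{Y{\left(56,19 \right)} + z{\left(155 \right)}} = \sqrt{\frac{4320 + 120 \cdot 19 + 3600 \cdot 56 + 56 \cdot 19^{2} + 136 \cdot 19 \cdot 56}{99 + 19} - 155} = \sqrt{\frac{4320 + 2280 + 201600 + 56 \cdot 361 + 144704}{118} - 155} = \sqrt{\frac{4320 + 2280 + 201600 + 20216 + 144704}{118} - 155} = \sqrt{\frac{1}{118} \cdot 373120 - 155} = \sqrt{\frac{186560}{59} - 155} = \sqrt{\frac{177415}{59}} = \frac{\sqrt{10467485}}{59}$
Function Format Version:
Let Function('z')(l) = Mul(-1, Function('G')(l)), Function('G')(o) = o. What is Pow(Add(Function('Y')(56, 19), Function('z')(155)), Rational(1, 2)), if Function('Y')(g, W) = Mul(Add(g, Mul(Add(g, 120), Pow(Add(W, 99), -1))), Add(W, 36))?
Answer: Mul(Rational(1, 59), Pow(10467485, Rational(1, 2))) ≈ 54.836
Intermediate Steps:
Function('z')(l) = Mul(-1, l)
Function('Y')(g, W) = Mul(Add(36, W), Add(g, Mul(Pow(Add(99, W), -1), Add(120, g)))) (Function('Y')(g, W) = Mul(Add(g, Mul(Add(120, g), Pow(Add(99, W), -1))), Add(36, W)) = Mul(Add(g, Mul(Pow(Add(99, W), -1), Add(120, g))), Add(36, W)) = Mul(Add(36, W), Add(g, Mul(Pow(Add(99, W), -1), Add(120, g)))))
Pow(Add(Function('Y')(56, 19), Function('z')(155)), Rational(1, 2)) = Pow(Add(Mul(Pow(Add(99, 19), -1), Add(4320, Mul(120, 19), Mul(3600, 56), Mul(56, Pow(19, 2)), Mul(136, 19, 56))), Mul(-1, 155)), Rational(1, 2)) = Pow(Add(Mul(Pow(118, -1), Add(4320, 2280, 201600, Mul(56, 361), 144704)), -155), Rational(1, 2)) = Pow(Add(Mul(Rational(1, 118), Add(4320, 2280, 201600, 20216, 144704)), -155), Rational(1, 2)) = Pow(Add(Mul(Rational(1, 118), 373120), -155), Rational(1, 2)) = Pow(Add(Rational(186560, 59), -155), Rational(1, 2)) = Pow(Rational(177415, 59), Rational(1, 2)) = Mul(Rational(1, 59), Pow(10467485, Rational(1, 2)))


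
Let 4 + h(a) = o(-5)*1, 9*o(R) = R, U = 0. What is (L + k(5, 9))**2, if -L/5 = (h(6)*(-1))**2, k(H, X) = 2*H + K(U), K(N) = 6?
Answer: 50537881/6561 ≈ 7702.8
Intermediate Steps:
o(R) = R/9
h(a) = -41/9 (h(a) = -4 + ((1/9)*(-5))*1 = -4 - 5/9*1 = -4 - 5/9 = -41/9)
k(H, X) = 6 + 2*H (k(H, X) = 2*H + 6 = 6 + 2*H)
L = -8405/81 (L = -5*(-41/9*(-1))**2 = -5*(41/9)**2 = -5*1681/81 = -8405/81 ≈ -103.77)
(L + k(5, 9))**2 = (-8405/81 + (6 + 2*5))**2 = (-8405/81 + (6 + 10))**2 = (-8405/81 + 16)**2 = (-7109/81)**2 = 50537881/6561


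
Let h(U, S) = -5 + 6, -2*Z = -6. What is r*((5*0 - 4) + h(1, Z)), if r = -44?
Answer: 132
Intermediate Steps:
Z = 3 (Z = -½*(-6) = 3)
h(U, S) = 1
r*((5*0 - 4) + h(1, Z)) = -44*((5*0 - 4) + 1) = -44*((0 - 4) + 1) = -44*(-4 + 1) = -44*(-3) = 132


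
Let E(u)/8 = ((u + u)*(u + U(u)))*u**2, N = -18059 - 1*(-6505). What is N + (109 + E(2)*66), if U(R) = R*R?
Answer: 39243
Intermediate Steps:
N = -11554 (N = -18059 + 6505 = -11554)
U(R) = R**2
E(u) = 16*u**3*(u + u**2) (E(u) = 8*(((u + u)*(u + u**2))*u**2) = 8*(((2*u)*(u + u**2))*u**2) = 8*((2*u*(u + u**2))*u**2) = 8*(2*u**3*(u + u**2)) = 16*u**3*(u + u**2))
N + (109 + E(2)*66) = -11554 + (109 + (16*2**4*(1 + 2))*66) = -11554 + (109 + (16*16*3)*66) = -11554 + (109 + 768*66) = -11554 + (109 + 50688) = -11554 + 50797 = 39243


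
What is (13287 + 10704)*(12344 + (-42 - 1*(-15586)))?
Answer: 669061008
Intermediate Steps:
(13287 + 10704)*(12344 + (-42 - 1*(-15586))) = 23991*(12344 + (-42 + 15586)) = 23991*(12344 + 15544) = 23991*27888 = 669061008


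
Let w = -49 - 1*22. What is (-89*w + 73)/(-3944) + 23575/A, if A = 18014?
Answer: -162983/522406 ≈ -0.31199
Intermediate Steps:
w = -71 (w = -49 - 22 = -71)
(-89*w + 73)/(-3944) + 23575/A = (-89*(-71) + 73)/(-3944) + 23575/18014 = (6319 + 73)*(-1/3944) + 23575*(1/18014) = 6392*(-1/3944) + 23575/18014 = -47/29 + 23575/18014 = -162983/522406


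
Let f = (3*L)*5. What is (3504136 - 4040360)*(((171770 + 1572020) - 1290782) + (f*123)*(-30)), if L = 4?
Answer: -124193768192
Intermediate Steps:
f = 60 (f = (3*4)*5 = 12*5 = 60)
(3504136 - 4040360)*(((171770 + 1572020) - 1290782) + (f*123)*(-30)) = (3504136 - 4040360)*(((171770 + 1572020) - 1290782) + (60*123)*(-30)) = -536224*((1743790 - 1290782) + 7380*(-30)) = -536224*(453008 - 221400) = -536224*231608 = -124193768192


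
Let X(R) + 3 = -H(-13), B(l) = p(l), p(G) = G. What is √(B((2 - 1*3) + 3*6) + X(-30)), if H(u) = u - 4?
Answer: √31 ≈ 5.5678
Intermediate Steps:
H(u) = -4 + u
B(l) = l
X(R) = 14 (X(R) = -3 - (-4 - 13) = -3 - 1*(-17) = -3 + 17 = 14)
√(B((2 - 1*3) + 3*6) + X(-30)) = √(((2 - 1*3) + 3*6) + 14) = √(((2 - 3) + 18) + 14) = √((-1 + 18) + 14) = √(17 + 14) = √31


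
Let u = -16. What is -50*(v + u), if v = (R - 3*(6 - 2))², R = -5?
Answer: -13650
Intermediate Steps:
v = 289 (v = (-5 - 3*(6 - 2))² = (-5 - 3*4)² = (-5 - 12)² = (-17)² = 289)
-50*(v + u) = -50*(289 - 16) = -50*273 = -13650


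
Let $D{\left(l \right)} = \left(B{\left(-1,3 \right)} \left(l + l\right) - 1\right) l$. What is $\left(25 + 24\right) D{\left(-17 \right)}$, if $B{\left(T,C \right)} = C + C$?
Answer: $170765$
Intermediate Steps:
$B{\left(T,C \right)} = 2 C$
$D{\left(l \right)} = l \left(-1 + 12 l\right)$ ($D{\left(l \right)} = \left(2 \cdot 3 \left(l + l\right) - 1\right) l = \left(6 \cdot 2 l - 1\right) l = \left(12 l - 1\right) l = \left(-1 + 12 l\right) l = l \left(-1 + 12 l\right)$)
$\left(25 + 24\right) D{\left(-17 \right)} = \left(25 + 24\right) \left(- 17 \left(-1 + 12 \left(-17\right)\right)\right) = 49 \left(- 17 \left(-1 - 204\right)\right) = 49 \left(\left(-17\right) \left(-205\right)\right) = 49 \cdot 3485 = 170765$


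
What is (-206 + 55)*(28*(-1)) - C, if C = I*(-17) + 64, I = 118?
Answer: 6170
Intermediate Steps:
C = -1942 (C = 118*(-17) + 64 = -2006 + 64 = -1942)
(-206 + 55)*(28*(-1)) - C = (-206 + 55)*(28*(-1)) - 1*(-1942) = -151*(-28) + 1942 = 4228 + 1942 = 6170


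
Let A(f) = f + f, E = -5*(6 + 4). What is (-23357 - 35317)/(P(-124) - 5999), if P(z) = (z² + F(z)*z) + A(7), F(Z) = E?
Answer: -19558/5197 ≈ -3.7633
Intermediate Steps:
E = -50 (E = -5*10 = -50)
A(f) = 2*f
F(Z) = -50
P(z) = 14 + z² - 50*z (P(z) = (z² - 50*z) + 2*7 = (z² - 50*z) + 14 = 14 + z² - 50*z)
(-23357 - 35317)/(P(-124) - 5999) = (-23357 - 35317)/((14 + (-124)² - 50*(-124)) - 5999) = -58674/((14 + 15376 + 6200) - 5999) = -58674/(21590 - 5999) = -58674/15591 = -58674*1/15591 = -19558/5197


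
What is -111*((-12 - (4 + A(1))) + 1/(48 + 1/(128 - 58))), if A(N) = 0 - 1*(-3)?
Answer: 7080579/3361 ≈ 2106.7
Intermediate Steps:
A(N) = 3 (A(N) = 0 + 3 = 3)
-111*((-12 - (4 + A(1))) + 1/(48 + 1/(128 - 58))) = -111*((-12 - (4 + 3)) + 1/(48 + 1/(128 - 58))) = -111*((-12 - 7) + 1/(48 + 1/70)) = -111*((-12 - 1*7) + 1/(48 + 1/70)) = -111*((-12 - 7) + 1/(3361/70)) = -111*(-19 + 70/3361) = -111*(-63789/3361) = 7080579/3361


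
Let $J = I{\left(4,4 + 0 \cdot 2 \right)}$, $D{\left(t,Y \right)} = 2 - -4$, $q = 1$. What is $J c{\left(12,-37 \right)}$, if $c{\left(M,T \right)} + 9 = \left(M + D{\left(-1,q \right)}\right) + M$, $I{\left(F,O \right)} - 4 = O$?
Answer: $168$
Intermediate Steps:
$D{\left(t,Y \right)} = 6$ ($D{\left(t,Y \right)} = 2 + 4 = 6$)
$I{\left(F,O \right)} = 4 + O$
$J = 8$ ($J = 4 + \left(4 + 0 \cdot 2\right) = 4 + \left(4 + 0\right) = 4 + 4 = 8$)
$c{\left(M,T \right)} = -3 + 2 M$ ($c{\left(M,T \right)} = -9 + \left(\left(M + 6\right) + M\right) = -9 + \left(\left(6 + M\right) + M\right) = -9 + \left(6 + 2 M\right) = -3 + 2 M$)
$J c{\left(12,-37 \right)} = 8 \left(-3 + 2 \cdot 12\right) = 8 \left(-3 + 24\right) = 8 \cdot 21 = 168$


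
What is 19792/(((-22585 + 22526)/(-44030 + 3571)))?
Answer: 800764528/59 ≈ 1.3572e+7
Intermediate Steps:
19792/(((-22585 + 22526)/(-44030 + 3571))) = 19792/((-59/(-40459))) = 19792/((-59*(-1/40459))) = 19792/(59/40459) = 19792*(40459/59) = 800764528/59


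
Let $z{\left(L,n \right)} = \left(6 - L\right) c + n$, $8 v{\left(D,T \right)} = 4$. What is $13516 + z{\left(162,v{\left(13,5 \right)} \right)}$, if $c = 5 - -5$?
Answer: $\frac{23913}{2} \approx 11957.0$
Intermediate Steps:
$v{\left(D,T \right)} = \frac{1}{2}$ ($v{\left(D,T \right)} = \frac{1}{8} \cdot 4 = \frac{1}{2}$)
$c = 10$ ($c = 5 + 5 = 10$)
$z{\left(L,n \right)} = 60 + n - 10 L$ ($z{\left(L,n \right)} = \left(6 - L\right) 10 + n = \left(60 - 10 L\right) + n = 60 + n - 10 L$)
$13516 + z{\left(162,v{\left(13,5 \right)} \right)} = 13516 + \left(60 + \frac{1}{2} - 1620\right) = 13516 - \frac{3119}{2} = \frac{23913}{2}$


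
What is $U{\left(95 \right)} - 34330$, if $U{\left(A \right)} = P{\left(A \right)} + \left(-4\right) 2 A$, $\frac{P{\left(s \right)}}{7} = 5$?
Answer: $-35055$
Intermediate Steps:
$P{\left(s \right)} = 35$ ($P{\left(s \right)} = 7 \cdot 5 = 35$)
$U{\left(A \right)} = 35 - 8 A$ ($U{\left(A \right)} = 35 + \left(-4\right) 2 A = 35 - 8 A$)
$U{\left(95 \right)} - 34330 = \left(35 - 760\right) - 34330 = -725 - 34330 = -35055$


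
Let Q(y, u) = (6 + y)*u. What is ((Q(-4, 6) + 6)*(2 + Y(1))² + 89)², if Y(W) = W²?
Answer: 63001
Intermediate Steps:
Q(y, u) = u*(6 + y)
((Q(-4, 6) + 6)*(2 + Y(1))² + 89)² = ((6*(6 - 4) + 6)*(2 + 1²)² + 89)² = ((6*2 + 6)*(2 + 1)² + 89)² = ((12 + 6)*3² + 89)² = (18*9 + 89)² = (162 + 89)² = 251² = 63001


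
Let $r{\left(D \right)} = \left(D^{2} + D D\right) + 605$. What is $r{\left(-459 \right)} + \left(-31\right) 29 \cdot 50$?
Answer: $377017$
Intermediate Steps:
$r{\left(D \right)} = 605 + 2 D^{2}$ ($r{\left(D \right)} = \left(D^{2} + D^{2}\right) + 605 = 2 D^{2} + 605 = 605 + 2 D^{2}$)
$r{\left(-459 \right)} + \left(-31\right) 29 \cdot 50 = \left(605 + 2 \left(-459\right)^{2}\right) + \left(-31\right) 29 \cdot 50 = \left(605 + 2 \cdot 210681\right) - 44950 = \left(605 + 421362\right) - 44950 = 421967 - 44950 = 377017$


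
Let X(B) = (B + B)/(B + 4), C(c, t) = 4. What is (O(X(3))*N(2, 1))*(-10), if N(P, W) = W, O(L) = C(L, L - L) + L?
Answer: -340/7 ≈ -48.571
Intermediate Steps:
X(B) = 2*B/(4 + B) (X(B) = (2*B)/(4 + B) = 2*B/(4 + B))
O(L) = 4 + L
(O(X(3))*N(2, 1))*(-10) = ((4 + 2*3/(4 + 3))*1)*(-10) = ((4 + 2*3/7)*1)*(-10) = ((4 + 2*3*(⅐))*1)*(-10) = ((4 + 6/7)*1)*(-10) = ((34/7)*1)*(-10) = (34/7)*(-10) = -340/7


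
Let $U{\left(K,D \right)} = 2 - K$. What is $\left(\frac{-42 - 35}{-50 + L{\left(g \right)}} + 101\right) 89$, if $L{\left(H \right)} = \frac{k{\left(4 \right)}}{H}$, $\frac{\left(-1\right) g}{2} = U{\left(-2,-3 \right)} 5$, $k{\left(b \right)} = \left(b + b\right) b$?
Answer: $\frac{2317471}{254} \approx 9123.9$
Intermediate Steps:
$k{\left(b \right)} = 2 b^{2}$ ($k{\left(b \right)} = 2 b b = 2 b^{2}$)
$g = -40$ ($g = - 2 \left(2 - -2\right) 5 = - 2 \left(2 + 2\right) 5 = - 2 \cdot 4 \cdot 5 = \left(-2\right) 20 = -40$)
$L{\left(H \right)} = \frac{32}{H}$ ($L{\left(H \right)} = \frac{2 \cdot 4^{2}}{H} = \frac{2 \cdot 16}{H} = \frac{32}{H}$)
$\left(\frac{-42 - 35}{-50 + L{\left(g \right)}} + 101\right) 89 = \left(\frac{-42 - 35}{-50 + \frac{32}{-40}} + 101\right) 89 = \left(- \frac{77}{-50 + 32 \left(- \frac{1}{40}\right)} + 101\right) 89 = \left(- \frac{77}{-50 - \frac{4}{5}} + 101\right) 89 = \left(- \frac{77}{- \frac{254}{5}} + 101\right) 89 = \left(\left(-77\right) \left(- \frac{5}{254}\right) + 101\right) 89 = \left(\frac{385}{254} + 101\right) 89 = \frac{26039}{254} \cdot 89 = \frac{2317471}{254}$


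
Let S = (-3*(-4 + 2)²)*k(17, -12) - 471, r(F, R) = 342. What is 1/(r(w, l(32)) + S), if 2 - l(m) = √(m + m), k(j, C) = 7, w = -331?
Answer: -1/213 ≈ -0.0046948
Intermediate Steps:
l(m) = 2 - √2*√m (l(m) = 2 - √(m + m) = 2 - √(2*m) = 2 - √2*√m)
S = -555 (S = -3*(-4 + 2)²*7 - 471 = -3*(-2)²*7 - 471 = -3*4*7 - 471 = -12*7 - 471 = -84 - 471 = -555)
1/(r(w, l(32)) + S) = 1/(342 - 555) = 1/(-213) = -1/213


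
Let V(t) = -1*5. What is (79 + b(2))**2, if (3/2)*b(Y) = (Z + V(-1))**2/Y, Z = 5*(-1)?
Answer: 113569/9 ≈ 12619.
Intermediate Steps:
V(t) = -5
Z = -5
b(Y) = 200/(3*Y) (b(Y) = 2*((-5 - 5)**2/Y)/3 = 2*((-10)**2/Y)/3 = 2*(100/Y)/3 = 200/(3*Y))
(79 + b(2))**2 = (79 + (200/3)/2)**2 = (79 + (200/3)*(1/2))**2 = (79 + 100/3)**2 = (337/3)**2 = 113569/9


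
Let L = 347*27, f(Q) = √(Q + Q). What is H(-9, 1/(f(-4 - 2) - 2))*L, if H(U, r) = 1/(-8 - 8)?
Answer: -9369/16 ≈ -585.56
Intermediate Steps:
f(Q) = √2*√Q (f(Q) = √(2*Q) = √2*√Q)
H(U, r) = -1/16 (H(U, r) = 1/(-16) = -1/16)
L = 9369
H(-9, 1/(f(-4 - 2) - 2))*L = -1/16*9369 = -9369/16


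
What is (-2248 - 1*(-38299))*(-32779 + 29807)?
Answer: -107143572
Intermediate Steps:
(-2248 - 1*(-38299))*(-32779 + 29807) = (-2248 + 38299)*(-2972) = 36051*(-2972) = -107143572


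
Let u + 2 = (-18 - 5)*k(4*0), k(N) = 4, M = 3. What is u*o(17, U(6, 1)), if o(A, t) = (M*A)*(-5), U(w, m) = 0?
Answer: 23970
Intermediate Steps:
u = -94 (u = -2 + (-18 - 5)*4 = -2 - 23*4 = -2 - 92 = -94)
o(A, t) = -15*A (o(A, t) = (3*A)*(-5) = -15*A)
u*o(17, U(6, 1)) = -(-1410)*17 = -94*(-255) = 23970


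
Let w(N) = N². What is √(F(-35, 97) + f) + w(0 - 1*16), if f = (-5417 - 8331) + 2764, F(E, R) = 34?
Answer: 256 + 5*I*√438 ≈ 256.0 + 104.64*I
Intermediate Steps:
f = -10984 (f = -13748 + 2764 = -10984)
√(F(-35, 97) + f) + w(0 - 1*16) = √(34 - 10984) + (0 - 1*16)² = √(-10950) + (0 - 16)² = 5*I*√438 + (-16)² = 5*I*√438 + 256 = 256 + 5*I*√438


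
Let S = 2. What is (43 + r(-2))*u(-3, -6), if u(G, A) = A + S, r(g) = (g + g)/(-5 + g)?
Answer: -1220/7 ≈ -174.29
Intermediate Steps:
r(g) = 2*g/(-5 + g) (r(g) = (2*g)/(-5 + g) = 2*g/(-5 + g))
u(G, A) = 2 + A (u(G, A) = A + 2 = 2 + A)
(43 + r(-2))*u(-3, -6) = (43 + 2*(-2)/(-5 - 2))*(2 - 6) = (43 + 2*(-2)/(-7))*(-4) = (43 + 2*(-2)*(-⅐))*(-4) = (43 + 4/7)*(-4) = (305/7)*(-4) = -1220/7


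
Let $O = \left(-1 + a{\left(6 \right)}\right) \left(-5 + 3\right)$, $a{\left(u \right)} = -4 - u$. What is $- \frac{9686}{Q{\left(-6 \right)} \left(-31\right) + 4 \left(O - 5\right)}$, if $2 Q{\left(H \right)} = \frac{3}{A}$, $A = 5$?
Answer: $- \frac{96860}{587} \approx -165.01$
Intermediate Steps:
$Q{\left(H \right)} = \frac{3}{10}$ ($Q{\left(H \right)} = \frac{3 \cdot \frac{1}{5}}{2} = \frac{1}{2} \cdot \frac{3}{5} = \frac{3}{10}$)
$O = 22$ ($O = \left(-1 - 10\right) \left(-5 + 3\right) = \left(-1 - 10\right) \left(-2\right) = \left(-11\right) \left(-2\right) = 22$)
$- \frac{9686}{Q{\left(-6 \right)} \left(-31\right) + 4 \left(O - 5\right)} = - \frac{9686}{\frac{3}{10} \left(-31\right) + 4 \left(22 - 5\right)} = - \frac{9686}{- \frac{93}{10} + 4 \cdot 17} = - \frac{9686}{- \frac{93}{10} + 68} = - \frac{9686}{\frac{587}{10}} = \left(-9686\right) \frac{10}{587} = - \frac{96860}{587}$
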